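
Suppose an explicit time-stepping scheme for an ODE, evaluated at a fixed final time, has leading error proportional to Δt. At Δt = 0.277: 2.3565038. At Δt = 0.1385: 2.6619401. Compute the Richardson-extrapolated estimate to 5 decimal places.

2.96738

The leading error scales as Δt; refining by a factor of 2 reduces it by 2^1 = 2.
Extrapolated value = (2·A(Δt/2) − A(Δt)) / (2 − 1)
= (2·2.6619401 − 2.3565038) / 1
= 2.9673764 / 1 = 2.9673764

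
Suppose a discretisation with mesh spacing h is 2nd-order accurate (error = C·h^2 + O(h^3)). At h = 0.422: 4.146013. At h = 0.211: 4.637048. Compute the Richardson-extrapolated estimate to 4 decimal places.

4.8007

Extrapolated value = (4·A(h/2) − A(h)) / (4 − 1)
= (4·4.637048 − 4.146013) / 3
= 14.402179 / 3 = 4.800726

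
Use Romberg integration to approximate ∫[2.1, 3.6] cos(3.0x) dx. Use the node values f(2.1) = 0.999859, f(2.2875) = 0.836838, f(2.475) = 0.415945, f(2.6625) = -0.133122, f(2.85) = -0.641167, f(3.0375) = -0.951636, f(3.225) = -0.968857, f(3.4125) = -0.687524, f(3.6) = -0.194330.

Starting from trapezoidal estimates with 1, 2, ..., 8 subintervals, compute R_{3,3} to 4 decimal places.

-0.3326

R_{0,0} (trapezoid, 1 panel, h=1.5000): 0.604147
R_{1,0} (trapezoid, 2 panels, h=0.7500): -0.178802
R_{2,0} (trapezoid, 4 panels, h=0.3750): -0.296743
R_{3,0} (trapezoid, 8 panels, h=0.1875): -0.323767
R_{1,1} = -0.178802 + (-0.178802 − 0.604147)/3 = -0.439785
R_{2,1} = -0.296743 + (-0.296743 − (-0.178802))/3 = -0.336057
R_{3,1} = -0.323767 + (-0.323767 − (-0.296743))/3 = -0.332775
R_{2,2} = -0.336057 + (-0.336057 − (-0.439785))/15 = -0.329142
R_{3,2} = -0.332775 + (-0.332775 − (-0.336057))/15 = -0.332556
R_{3,3} = -0.332556 + (-0.332556 − (-0.329142))/63 = -0.332610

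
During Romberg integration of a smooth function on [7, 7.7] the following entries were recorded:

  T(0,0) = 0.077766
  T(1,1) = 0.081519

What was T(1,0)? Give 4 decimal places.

0.0806

From T(1,1) = (4·T(1,0) − T(0,0))/3, solve for T(1,0):
4·T(1,0) = 3·0.081519 + 0.077766 = 0.322323
T(1,0) = 0.080581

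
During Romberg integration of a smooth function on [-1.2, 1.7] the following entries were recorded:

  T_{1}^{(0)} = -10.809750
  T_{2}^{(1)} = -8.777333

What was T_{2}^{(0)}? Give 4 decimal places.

From T_{2}^{(1)} = (4·T_{2}^{(0)} − T_{1}^{(0)})/3, solve for T_{2}^{(0)}:
4·T_{2}^{(0)} = 3·(-8.777333) + (-10.809750) = -37.141749
T_{2}^{(0)} = -9.285437

-9.2854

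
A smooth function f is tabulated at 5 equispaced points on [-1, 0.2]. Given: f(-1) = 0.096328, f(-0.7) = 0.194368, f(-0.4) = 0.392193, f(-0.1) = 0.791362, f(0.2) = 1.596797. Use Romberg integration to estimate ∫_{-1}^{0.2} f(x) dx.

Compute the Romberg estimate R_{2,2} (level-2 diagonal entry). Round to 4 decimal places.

0.6414

R_{0,0} (trapezoid, 1 panel, h=1.2000): 1.015875
R_{1,0} (trapezoid, 2 panels, h=0.6000): 0.743253
R_{2,0} (trapezoid, 4 panels, h=0.3000): 0.667346
R_{1,1} = 0.743253 + (0.743253 − 1.015875)/3 = 0.652379
R_{2,1} = 0.667346 + (0.667346 − 0.743253)/3 = 0.642044
R_{2,2} = 0.642044 + (0.642044 − 0.652379)/15 = 0.641355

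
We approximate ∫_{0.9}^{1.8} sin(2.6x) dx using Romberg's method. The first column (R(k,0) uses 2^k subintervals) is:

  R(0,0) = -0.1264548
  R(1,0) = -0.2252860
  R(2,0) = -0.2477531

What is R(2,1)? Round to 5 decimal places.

Richardson extrapolation on the trapezoidal column (denominator 4−1=3):
R(2,1) = -0.2477531 + (-0.2477531 − (-0.2252860))/3 = -0.2552421

-0.25524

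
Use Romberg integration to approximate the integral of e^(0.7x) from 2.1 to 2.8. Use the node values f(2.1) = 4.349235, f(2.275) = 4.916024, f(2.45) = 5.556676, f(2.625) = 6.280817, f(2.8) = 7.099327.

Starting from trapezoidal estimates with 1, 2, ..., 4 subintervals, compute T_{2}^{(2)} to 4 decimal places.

T_{0}^{(0)} (trapezoid, 1 panel, h=0.7000): 4.006997
T_{1}^{(0)} (trapezoid, 2 panels, h=0.3500): 3.948335
T_{2}^{(0)} (trapezoid, 4 panels, h=0.1750): 3.933615
T_{1}^{(1)} = 3.948335 + (3.948335 − 4.006997)/3 = 3.928781
T_{2}^{(1)} = 3.933615 + (3.933615 − 3.948335)/3 = 3.928708
T_{2}^{(2)} = 3.928708 + (3.928708 − 3.928781)/15 = 3.928703

3.9287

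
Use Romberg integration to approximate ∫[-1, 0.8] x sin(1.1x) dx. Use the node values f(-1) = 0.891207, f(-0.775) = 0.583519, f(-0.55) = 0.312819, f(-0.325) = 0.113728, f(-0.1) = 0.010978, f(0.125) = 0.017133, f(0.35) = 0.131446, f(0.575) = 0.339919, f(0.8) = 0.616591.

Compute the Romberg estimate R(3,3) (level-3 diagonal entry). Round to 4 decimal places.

0.4978

R(0,0) (trapezoid, 1 panel, h=1.8000): 1.357018
R(1,0) (trapezoid, 2 panels, h=0.9000): 0.688389
R(2,0) (trapezoid, 4 panels, h=0.4500): 0.544114
R(3,0) (trapezoid, 8 panels, h=0.2250): 0.509274
R(1,1) = 0.688389 + (0.688389 − 1.357018)/3 = 0.465513
R(2,1) = 0.544114 + (0.544114 − 0.688389)/3 = 0.496022
R(3,1) = 0.509274 + (0.509274 − 0.544114)/3 = 0.497661
R(2,2) = 0.496022 + (0.496022 − 0.465513)/15 = 0.498056
R(3,2) = 0.497661 + (0.497661 − 0.496022)/15 = 0.497770
R(3,3) = 0.497770 + (0.497770 − 0.498056)/63 = 0.497765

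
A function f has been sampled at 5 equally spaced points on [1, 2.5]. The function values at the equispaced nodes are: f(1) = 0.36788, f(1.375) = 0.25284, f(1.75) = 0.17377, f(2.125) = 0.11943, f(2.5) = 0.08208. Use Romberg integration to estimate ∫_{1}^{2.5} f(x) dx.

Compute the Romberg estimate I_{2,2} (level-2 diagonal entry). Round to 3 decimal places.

0.286

I_{0,0} (trapezoid, 1 panel, h=1.5000): 0.33747
I_{1,0} (trapezoid, 2 panels, h=0.7500): 0.29906
I_{2,0} (trapezoid, 4 panels, h=0.3750): 0.28913
I_{1,1} = 0.29906 + (0.29906 − 0.33747)/3 = 0.28626
I_{2,1} = 0.28913 + (0.28913 − 0.29906)/3 = 0.28582
I_{2,2} = 0.28582 + (0.28582 − 0.28626)/15 = 0.28579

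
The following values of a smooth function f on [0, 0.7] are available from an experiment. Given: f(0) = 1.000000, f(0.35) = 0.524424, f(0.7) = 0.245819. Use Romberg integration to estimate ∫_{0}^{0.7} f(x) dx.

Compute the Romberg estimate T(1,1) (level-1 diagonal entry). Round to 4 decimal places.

0.3901

T(0,0) (trapezoid, 1 panel, h=0.7000): 0.436037
T(1,0) (trapezoid, 2 panels, h=0.3500): 0.401567
T(1,1) = 0.401567 + (0.401567 − 0.436037)/3 = 0.390077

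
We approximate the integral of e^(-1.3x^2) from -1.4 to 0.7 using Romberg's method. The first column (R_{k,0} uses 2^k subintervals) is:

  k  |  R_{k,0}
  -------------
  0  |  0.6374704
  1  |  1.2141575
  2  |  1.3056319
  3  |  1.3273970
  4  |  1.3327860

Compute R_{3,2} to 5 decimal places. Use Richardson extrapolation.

1.33455

R_{2,1} = 1.3056319 + (1.3056319 − 1.2141575)/3 = 1.3361234
R_{3,1} = 1.3273970 + (1.3273970 − 1.3056319)/3 = 1.3346520
R_{3,2} = (16·1.3346520 − 1.3361234) / 15 = 1.3345539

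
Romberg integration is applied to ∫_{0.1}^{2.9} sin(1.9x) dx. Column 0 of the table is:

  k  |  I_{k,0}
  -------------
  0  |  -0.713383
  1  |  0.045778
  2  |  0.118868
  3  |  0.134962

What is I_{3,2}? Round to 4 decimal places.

Richardson extrapolation on the trapezoidal column (denominator 4−1=3):
I_{2,1} = (4·0.118868 − 0.045778) / 3 = 0.143231
I_{3,1} = 0.134962 + (0.134962 − 0.118868)/3 = 0.140327
I_{3,2} = 0.140327 + (0.140327 − 0.143231)/15 = 0.140133

0.1401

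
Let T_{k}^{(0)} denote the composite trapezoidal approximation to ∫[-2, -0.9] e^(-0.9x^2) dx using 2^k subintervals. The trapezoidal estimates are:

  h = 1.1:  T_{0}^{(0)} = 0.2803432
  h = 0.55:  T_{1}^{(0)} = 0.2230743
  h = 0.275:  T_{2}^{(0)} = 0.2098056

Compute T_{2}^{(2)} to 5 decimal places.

T_{1}^{(1)} = 0.2230743 + (0.2230743 − 0.2803432)/3 = 0.2039847
T_{2}^{(1)} = 0.2098056 + (0.2098056 − 0.2230743)/3 = 0.2053827
T_{2}^{(2)} = 0.2053827 + (0.2053827 − 0.2039847)/15 = 0.2054759

0.20548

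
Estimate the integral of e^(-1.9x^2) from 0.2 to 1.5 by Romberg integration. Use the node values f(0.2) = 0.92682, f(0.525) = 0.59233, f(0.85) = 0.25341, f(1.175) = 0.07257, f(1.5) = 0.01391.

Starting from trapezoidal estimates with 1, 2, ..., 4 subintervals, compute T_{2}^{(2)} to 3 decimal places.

T_{0}^{(0)} (trapezoid, 1 panel, h=1.3000): 0.61147
T_{1}^{(0)} (trapezoid, 2 panels, h=0.6500): 0.47045
T_{2}^{(0)} (trapezoid, 4 panels, h=0.3250): 0.45132
T_{1}^{(1)} = 0.47045 + (0.47045 − 0.61147)/3 = 0.42344
T_{2}^{(1)} = 0.45132 + (0.45132 − 0.47045)/3 = 0.44494
T_{2}^{(2)} = 0.44494 + (0.44494 − 0.42344)/15 = 0.44637

0.446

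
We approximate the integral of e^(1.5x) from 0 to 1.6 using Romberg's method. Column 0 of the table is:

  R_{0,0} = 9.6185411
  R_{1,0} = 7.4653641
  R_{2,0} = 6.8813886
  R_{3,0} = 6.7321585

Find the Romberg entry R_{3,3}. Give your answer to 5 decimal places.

Richardson extrapolation on the trapezoidal column (denominator 4−1=3):
R_{1,1} = 7.4653641 + (7.4653641 − 9.6185411)/3 = 6.7476384
R_{2,1} = (4·6.8813886 − 7.4653641) / 3 = 6.6867301
R_{3,1} = (4·6.7321585 − 6.8813886) / 3 = 6.6824151
R_{2,2} = 6.6867301 + (6.6867301 − 6.7476384)/15 = 6.6826695
R_{3,2} = 6.6824151 + (6.6824151 − 6.6867301)/15 = 6.6821274
R_{3,3} = (64·6.6821274 − 6.6826695) / 63 = 6.6821188

6.68212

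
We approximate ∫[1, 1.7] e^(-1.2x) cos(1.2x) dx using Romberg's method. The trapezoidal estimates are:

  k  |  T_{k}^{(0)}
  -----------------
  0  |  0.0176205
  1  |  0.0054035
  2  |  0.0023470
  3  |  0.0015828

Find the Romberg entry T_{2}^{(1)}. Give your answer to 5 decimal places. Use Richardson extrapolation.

T_{2}^{(1)} = (4·0.0023470 − 0.0054035) / 3 = 0.0013282
(Column j=1 coincides with Simpson's rule on the same nodes.)

0.00133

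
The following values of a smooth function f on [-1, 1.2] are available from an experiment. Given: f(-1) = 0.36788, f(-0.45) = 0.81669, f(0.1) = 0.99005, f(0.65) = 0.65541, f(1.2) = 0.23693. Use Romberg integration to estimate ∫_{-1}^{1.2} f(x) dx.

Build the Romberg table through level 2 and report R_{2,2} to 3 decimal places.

R_{0,0} (trapezoid, 1 panel, h=2.2000): 0.66529
R_{1,0} (trapezoid, 2 panels, h=1.1000): 1.42170
R_{2,0} (trapezoid, 4 panels, h=0.5500): 1.52051
R_{1,1} = 1.42170 + (1.42170 − 0.66529)/3 = 1.67384
R_{2,1} = 1.52051 + (1.52051 − 1.42170)/3 = 1.55345
R_{2,2} = 1.55345 + (1.55345 − 1.67384)/15 = 1.54542

1.545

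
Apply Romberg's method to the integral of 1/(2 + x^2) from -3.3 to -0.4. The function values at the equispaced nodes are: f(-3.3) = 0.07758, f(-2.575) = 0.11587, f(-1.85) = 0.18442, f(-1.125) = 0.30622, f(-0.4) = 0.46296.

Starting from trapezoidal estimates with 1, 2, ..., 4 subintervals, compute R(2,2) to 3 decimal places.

R(0,0) (trapezoid, 1 panel, h=2.9000): 0.78378
R(1,0) (trapezoid, 2 panels, h=1.4500): 0.65930
R(2,0) (trapezoid, 4 panels, h=0.7250): 0.63567
R(1,1) = 0.65930 + (0.65930 − 0.78378)/3 = 0.61781
R(2,1) = 0.63567 + (0.63567 − 0.65930)/3 = 0.62779
R(2,2) = 0.62779 + (0.62779 − 0.61781)/15 = 0.62846

0.628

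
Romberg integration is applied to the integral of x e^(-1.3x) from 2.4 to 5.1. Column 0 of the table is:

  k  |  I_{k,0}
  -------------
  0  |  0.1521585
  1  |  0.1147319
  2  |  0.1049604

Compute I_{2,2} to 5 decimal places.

0.10167

Richardson extrapolation on the trapezoidal column (denominator 4−1=3):
I_{1,1} = 0.1147319 + (0.1147319 − 0.1521585)/3 = 0.1022564
I_{2,1} = (4·0.1049604 − 0.1147319) / 3 = 0.1017032
I_{2,2} = (16·0.1017032 − 0.1022564) / 15 = 0.1016663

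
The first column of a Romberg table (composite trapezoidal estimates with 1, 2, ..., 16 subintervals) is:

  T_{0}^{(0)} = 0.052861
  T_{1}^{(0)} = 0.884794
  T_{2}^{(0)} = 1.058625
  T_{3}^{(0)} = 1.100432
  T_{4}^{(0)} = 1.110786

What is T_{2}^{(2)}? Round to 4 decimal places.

1.1135

T_{1}^{(1)} = 0.884794 + (0.884794 − 0.052861)/3 = 1.162105
T_{2}^{(1)} = 1.058625 + (1.058625 − 0.884794)/3 = 1.116569
T_{2}^{(2)} = 1.116569 + (1.116569 − 1.162105)/15 = 1.113533
(Column j=1 coincides with Simpson's rule on the same nodes.)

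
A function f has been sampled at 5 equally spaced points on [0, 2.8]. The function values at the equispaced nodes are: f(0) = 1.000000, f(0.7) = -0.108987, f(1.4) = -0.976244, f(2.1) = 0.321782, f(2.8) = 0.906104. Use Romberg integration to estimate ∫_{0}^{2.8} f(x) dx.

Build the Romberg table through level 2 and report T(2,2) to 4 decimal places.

T(0,0) (trapezoid, 1 panel, h=2.8000): 2.668546
T(1,0) (trapezoid, 2 panels, h=1.4000): -0.032469
T(2,0) (trapezoid, 4 panels, h=0.7000): 0.132722
T(1,1) = -0.032469 + (-0.032469 − 2.668546)/3 = -0.932807
T(2,1) = 0.132722 + (0.132722 − (-0.032469))/3 = 0.187786
T(2,2) = 0.187786 + (0.187786 − (-0.932807))/15 = 0.262492

0.2625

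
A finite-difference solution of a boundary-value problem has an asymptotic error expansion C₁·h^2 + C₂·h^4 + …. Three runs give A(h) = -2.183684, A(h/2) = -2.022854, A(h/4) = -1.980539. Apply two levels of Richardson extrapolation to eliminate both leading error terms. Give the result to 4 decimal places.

First eliminate the h^2 term (factor 2^2 = 4):
  B₁ = (4·(-2.022854) − (-2.183684))/3 = -1.969244
  B₂ = (4·(-1.980539) − (-2.022854))/3 = -1.966434
Then eliminate the h^4 term (factor 2^4 = 16):
  (16·(-1.966434) − (-1.969244))/15 = -1.966247

-1.9662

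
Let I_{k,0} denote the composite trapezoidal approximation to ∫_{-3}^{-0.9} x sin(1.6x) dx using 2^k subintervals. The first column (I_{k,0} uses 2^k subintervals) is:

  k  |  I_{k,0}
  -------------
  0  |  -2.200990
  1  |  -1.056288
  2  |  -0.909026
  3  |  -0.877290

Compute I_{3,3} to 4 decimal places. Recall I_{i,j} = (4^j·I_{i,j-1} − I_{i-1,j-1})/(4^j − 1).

-0.8671

Richardson extrapolation on the trapezoidal column (denominator 4−1=3):
I_{1,1} = -1.056288 + (-1.056288 − (-2.200990))/3 = -0.674721
I_{2,1} = (4·(-0.909026) − (-1.056288)) / 3 = -0.859939
I_{3,1} = -0.877290 + (-0.877290 − (-0.909026))/3 = -0.866711
I_{2,2} = (16·(-0.859939) − (-0.674721)) / 15 = -0.872287
I_{3,2} = (16·(-0.866711) − (-0.859939)) / 15 = -0.867162
I_{3,3} = -0.867162 + (-0.867162 − (-0.872287))/63 = -0.867081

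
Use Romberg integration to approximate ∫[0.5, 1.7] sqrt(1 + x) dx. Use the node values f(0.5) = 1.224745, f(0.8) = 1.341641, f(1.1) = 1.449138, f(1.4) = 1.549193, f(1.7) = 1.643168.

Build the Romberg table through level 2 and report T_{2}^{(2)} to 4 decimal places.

T_{0}^{(0)} (trapezoid, 1 panel, h=1.2000): 1.720748
T_{1}^{(0)} (trapezoid, 2 panels, h=0.6000): 1.729857
T_{2}^{(0)} (trapezoid, 4 panels, h=0.3000): 1.732179
T_{1}^{(1)} = 1.729857 + (1.729857 − 1.720748)/3 = 1.732893
T_{2}^{(1)} = 1.732179 + (1.732179 − 1.729857)/3 = 1.732953
T_{2}^{(2)} = 1.732953 + (1.732953 − 1.732893)/15 = 1.732957

1.7330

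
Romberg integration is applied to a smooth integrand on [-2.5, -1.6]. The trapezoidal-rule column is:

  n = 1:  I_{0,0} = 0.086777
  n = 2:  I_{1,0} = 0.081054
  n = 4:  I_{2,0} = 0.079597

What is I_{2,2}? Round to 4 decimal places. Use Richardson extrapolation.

I_{1,1} = (4·0.081054 − 0.086777) / 3 = 0.079146
I_{2,1} = 0.079597 + (0.079597 − 0.081054)/3 = 0.079111
I_{2,2} = (16·0.079111 − 0.079146) / 15 = 0.079109
(Column j=1 coincides with Simpson's rule on the same nodes.)

0.0791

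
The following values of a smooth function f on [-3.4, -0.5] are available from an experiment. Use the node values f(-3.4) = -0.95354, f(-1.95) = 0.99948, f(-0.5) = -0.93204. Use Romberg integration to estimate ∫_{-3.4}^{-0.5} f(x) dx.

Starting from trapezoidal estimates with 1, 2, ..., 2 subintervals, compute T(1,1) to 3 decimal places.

1.021

T(0,0) (trapezoid, 1 panel, h=2.9000): -2.73409
T(1,0) (trapezoid, 2 panels, h=1.4500): 0.08220
T(1,1) = 0.08220 + (0.08220 − (-2.73409))/3 = 1.02096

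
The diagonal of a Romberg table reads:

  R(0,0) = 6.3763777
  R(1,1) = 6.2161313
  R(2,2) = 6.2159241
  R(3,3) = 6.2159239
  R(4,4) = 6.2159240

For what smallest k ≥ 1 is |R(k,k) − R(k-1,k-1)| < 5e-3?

k = 2

|R(1,1) − R(0,0)| = 0.1602464 ≥ 5e-3
|R(2,2) − R(1,1)| = 0.0002072 < 5e-3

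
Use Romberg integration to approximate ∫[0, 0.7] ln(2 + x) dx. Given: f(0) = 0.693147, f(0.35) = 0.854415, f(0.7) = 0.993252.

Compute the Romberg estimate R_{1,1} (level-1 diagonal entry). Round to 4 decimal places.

R_{0,0} (trapezoid, 1 panel, h=0.7000): 0.590240
R_{1,0} (trapezoid, 2 panels, h=0.3500): 0.594165
R_{1,1} = 0.594165 + (0.594165 − 0.590240)/3 = 0.595473

0.5955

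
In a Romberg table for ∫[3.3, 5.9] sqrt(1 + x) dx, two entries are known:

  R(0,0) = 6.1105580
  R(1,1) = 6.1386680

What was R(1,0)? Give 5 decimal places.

6.13164

From R(1,1) = (4·R(1,0) − R(0,0))/3, solve for R(1,0):
4·R(1,0) = 3·6.1386680 + 6.1105580 = 24.5265620
R(1,0) = 6.1316405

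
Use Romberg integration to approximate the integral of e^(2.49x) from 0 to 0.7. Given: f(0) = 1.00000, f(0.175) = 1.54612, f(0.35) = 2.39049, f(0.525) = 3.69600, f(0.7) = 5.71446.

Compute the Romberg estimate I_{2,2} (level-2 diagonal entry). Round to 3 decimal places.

1.893

I_{0,0} (trapezoid, 1 panel, h=0.7000): 2.35006
I_{1,0} (trapezoid, 2 panels, h=0.3500): 2.01170
I_{2,0} (trapezoid, 4 panels, h=0.1750): 1.92322
I_{1,1} = 2.01170 + (2.01170 − 2.35006)/3 = 1.89891
I_{2,1} = 1.92322 + (1.92322 − 2.01170)/3 = 1.89373
I_{2,2} = 1.89373 + (1.89373 − 1.89891)/15 = 1.89338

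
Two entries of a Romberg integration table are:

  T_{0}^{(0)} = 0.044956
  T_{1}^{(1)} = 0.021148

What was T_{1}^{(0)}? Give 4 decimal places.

0.0271

From T_{1}^{(1)} = (4·T_{1}^{(0)} − T_{0}^{(0)})/3, solve for T_{1}^{(0)}:
4·T_{1}^{(0)} = 3·0.021148 + 0.044956 = 0.108400
T_{1}^{(0)} = 0.027100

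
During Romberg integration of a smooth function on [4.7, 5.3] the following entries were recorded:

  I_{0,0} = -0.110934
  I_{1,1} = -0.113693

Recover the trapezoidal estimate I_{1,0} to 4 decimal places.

From I_{1,1} = (4·I_{1,0} − I_{0,0})/3, solve for I_{1,0}:
4·I_{1,0} = 3·(-0.113693) + (-0.110934) = -0.452013
I_{1,0} = -0.113003

-0.1130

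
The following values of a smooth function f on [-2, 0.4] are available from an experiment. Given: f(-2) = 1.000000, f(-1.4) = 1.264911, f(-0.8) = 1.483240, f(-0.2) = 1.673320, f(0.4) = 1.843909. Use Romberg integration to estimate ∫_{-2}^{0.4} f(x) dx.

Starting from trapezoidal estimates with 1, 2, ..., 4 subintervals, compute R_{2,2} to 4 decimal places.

3.5128

R_{0,0} (trapezoid, 1 panel, h=2.4000): 3.412691
R_{1,0} (trapezoid, 2 panels, h=1.2000): 3.486233
R_{2,0} (trapezoid, 4 panels, h=0.6000): 3.506055
R_{1,1} = 3.486233 + (3.486233 − 3.412691)/3 = 3.510747
R_{2,1} = 3.506055 + (3.506055 − 3.486233)/3 = 3.512662
R_{2,2} = 3.512662 + (3.512662 − 3.510747)/15 = 3.512790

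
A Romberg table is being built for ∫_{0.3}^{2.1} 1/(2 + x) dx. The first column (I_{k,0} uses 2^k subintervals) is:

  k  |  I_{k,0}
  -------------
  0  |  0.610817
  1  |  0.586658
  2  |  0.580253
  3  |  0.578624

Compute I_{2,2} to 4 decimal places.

0.5781

I_{1,1} = 0.586658 + (0.586658 − 0.610817)/3 = 0.578605
I_{2,1} = 0.580253 + (0.580253 − 0.586658)/3 = 0.578118
I_{2,2} = 0.578118 + (0.578118 − 0.578605)/15 = 0.578086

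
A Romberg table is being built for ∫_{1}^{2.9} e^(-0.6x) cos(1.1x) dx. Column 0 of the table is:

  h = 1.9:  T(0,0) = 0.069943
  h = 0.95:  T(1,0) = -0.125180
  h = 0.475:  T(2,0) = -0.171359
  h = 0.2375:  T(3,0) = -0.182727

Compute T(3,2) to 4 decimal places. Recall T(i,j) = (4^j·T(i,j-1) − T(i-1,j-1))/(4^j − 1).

Richardson extrapolation on the trapezoidal column (denominator 4−1=3):
T(2,1) = -0.171359 + (-0.171359 − (-0.125180))/3 = -0.186752
T(3,1) = (4·(-0.182727) − (-0.171359)) / 3 = -0.186516
T(3,2) = -0.186516 + (-0.186516 − (-0.186752))/15 = -0.186500

-0.1865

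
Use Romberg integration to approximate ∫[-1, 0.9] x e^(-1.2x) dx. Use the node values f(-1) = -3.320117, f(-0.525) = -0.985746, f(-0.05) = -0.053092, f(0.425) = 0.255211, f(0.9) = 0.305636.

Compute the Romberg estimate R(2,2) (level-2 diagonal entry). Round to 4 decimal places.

-0.9524

R(0,0) (trapezoid, 1 panel, h=1.9000): -2.863757
R(1,0) (trapezoid, 2 panels, h=0.9500): -1.482316
R(2,0) (trapezoid, 4 panels, h=0.4750): -1.088162
R(1,1) = -1.482316 + (-1.482316 − (-2.863757))/3 = -1.021836
R(2,1) = -1.088162 + (-1.088162 − (-1.482316))/3 = -0.956777
R(2,2) = -0.956777 + (-0.956777 − (-1.021836))/15 = -0.952440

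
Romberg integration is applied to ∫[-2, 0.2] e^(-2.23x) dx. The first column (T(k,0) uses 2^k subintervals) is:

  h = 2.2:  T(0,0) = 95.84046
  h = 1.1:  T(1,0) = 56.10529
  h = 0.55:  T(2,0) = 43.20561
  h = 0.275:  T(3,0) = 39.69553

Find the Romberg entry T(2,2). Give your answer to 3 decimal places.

Richardson extrapolation on the trapezoidal column (denominator 4−1=3):
T(1,1) = 56.10529 + (56.10529 − 95.84046)/3 = 42.86023
T(2,1) = (4·43.20561 − 56.10529) / 3 = 38.90572
T(2,2) = (16·38.90572 − 42.86023) / 15 = 38.64209

38.642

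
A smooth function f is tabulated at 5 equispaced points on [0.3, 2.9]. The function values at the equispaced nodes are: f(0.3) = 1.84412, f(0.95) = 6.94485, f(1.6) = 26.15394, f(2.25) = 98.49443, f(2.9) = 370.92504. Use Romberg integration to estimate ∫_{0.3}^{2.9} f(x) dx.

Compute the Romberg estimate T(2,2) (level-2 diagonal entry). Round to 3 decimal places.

181.922

T(0,0) (trapezoid, 1 panel, h=2.6000): 484.59991
T(1,0) (trapezoid, 2 panels, h=1.3000): 276.30008
T(2,0) (trapezoid, 4 panels, h=0.6500): 206.68557
T(1,1) = 276.30008 + (276.30008 − 484.59991)/3 = 206.86680
T(2,1) = 206.68557 + (206.68557 − 276.30008)/3 = 183.48073
T(2,2) = 183.48073 + (183.48073 − 206.86680)/15 = 181.92166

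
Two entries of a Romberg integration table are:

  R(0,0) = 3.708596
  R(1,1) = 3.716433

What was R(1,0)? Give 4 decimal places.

From R(1,1) = (4·R(1,0) − R(0,0))/3, solve for R(1,0):
4·R(1,0) = 3·3.716433 + 3.708596 = 14.857895
R(1,0) = 3.714474

3.7145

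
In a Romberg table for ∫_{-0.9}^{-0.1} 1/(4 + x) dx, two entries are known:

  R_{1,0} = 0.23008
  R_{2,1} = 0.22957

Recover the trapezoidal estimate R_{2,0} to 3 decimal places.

0.230

From R_{2,1} = (4·R_{2,0} − R_{1,0})/3, solve for R_{2,0}:
4·R_{2,0} = 3·0.22957 + 0.23008 = 0.91879
R_{2,0} = 0.22970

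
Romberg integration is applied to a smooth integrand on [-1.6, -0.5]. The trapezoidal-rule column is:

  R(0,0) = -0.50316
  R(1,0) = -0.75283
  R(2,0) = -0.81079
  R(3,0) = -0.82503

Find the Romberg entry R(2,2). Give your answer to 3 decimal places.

Richardson extrapolation on the trapezoidal column (denominator 4−1=3):
R(1,1) = (4·(-0.75283) − (-0.50316)) / 3 = -0.83605
R(2,1) = (4·(-0.81079) − (-0.75283)) / 3 = -0.83011
R(2,2) = (16·(-0.83011) − (-0.83605)) / 15 = -0.82971

-0.830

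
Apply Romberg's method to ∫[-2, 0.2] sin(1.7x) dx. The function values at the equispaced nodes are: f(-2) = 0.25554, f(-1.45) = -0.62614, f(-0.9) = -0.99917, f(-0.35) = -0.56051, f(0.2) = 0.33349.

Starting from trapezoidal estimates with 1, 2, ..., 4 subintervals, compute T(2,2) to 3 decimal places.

-1.121

T(0,0) (trapezoid, 1 panel, h=2.2000): 0.64793
T(1,0) (trapezoid, 2 panels, h=1.1000): -0.77512
T(2,0) (trapezoid, 4 panels, h=0.5500): -1.04022
T(1,1) = -0.77512 + (-0.77512 − 0.64793)/3 = -1.24947
T(2,1) = -1.04022 + (-1.04022 − (-0.77512))/3 = -1.12859
T(2,2) = -1.12859 + (-1.12859 − (-1.24947))/15 = -1.12053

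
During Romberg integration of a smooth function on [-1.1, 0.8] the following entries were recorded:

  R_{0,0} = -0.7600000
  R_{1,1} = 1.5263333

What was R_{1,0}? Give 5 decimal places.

From R_{1,1} = (4·R_{1,0} − R_{0,0})/3, solve for R_{1,0}:
4·R_{1,0} = 3·1.5263333 + (-0.7600000) = 3.8189999
R_{1,0} = 0.9547500

0.95475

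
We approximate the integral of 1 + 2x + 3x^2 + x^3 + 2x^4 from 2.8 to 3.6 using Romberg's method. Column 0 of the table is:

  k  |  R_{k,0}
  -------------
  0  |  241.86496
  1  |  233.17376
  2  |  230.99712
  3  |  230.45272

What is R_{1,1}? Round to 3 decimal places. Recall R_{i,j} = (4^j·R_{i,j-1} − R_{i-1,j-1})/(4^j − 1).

Richardson extrapolation on the trapezoidal column (denominator 4−1=3):
R_{1,1} = (4·233.17376 − 241.86496) / 3 = 230.27669

230.277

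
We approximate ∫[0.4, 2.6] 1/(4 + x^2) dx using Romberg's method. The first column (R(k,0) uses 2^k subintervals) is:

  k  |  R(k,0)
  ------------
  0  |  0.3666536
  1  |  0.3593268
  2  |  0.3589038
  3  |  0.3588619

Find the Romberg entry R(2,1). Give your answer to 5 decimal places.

0.35876

R(2,1) = (4·0.3589038 − 0.3593268) / 3 = 0.3587628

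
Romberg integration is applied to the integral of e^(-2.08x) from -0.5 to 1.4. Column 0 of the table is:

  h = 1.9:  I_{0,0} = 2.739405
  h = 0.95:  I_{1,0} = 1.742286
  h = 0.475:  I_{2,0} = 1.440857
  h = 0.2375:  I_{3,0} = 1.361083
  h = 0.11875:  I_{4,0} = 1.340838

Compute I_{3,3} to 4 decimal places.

I_{1,1} = (4·1.742286 − 2.739405) / 3 = 1.409913
I_{2,1} = 1.440857 + (1.440857 − 1.742286)/3 = 1.340381
I_{3,1} = 1.361083 + (1.361083 − 1.440857)/3 = 1.334492
I_{2,2} = 1.340381 + (1.340381 − 1.409913)/15 = 1.335746
I_{3,2} = 1.334492 + (1.334492 − 1.340381)/15 = 1.334099
I_{3,3} = (64·1.334099 − 1.335746) / 63 = 1.334073

1.3341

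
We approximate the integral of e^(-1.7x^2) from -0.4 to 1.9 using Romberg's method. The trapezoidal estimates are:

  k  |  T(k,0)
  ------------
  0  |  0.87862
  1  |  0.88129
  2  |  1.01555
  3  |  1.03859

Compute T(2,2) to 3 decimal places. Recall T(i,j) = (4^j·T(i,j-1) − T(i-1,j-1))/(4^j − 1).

Richardson extrapolation on the trapezoidal column (denominator 4−1=3):
T(1,1) = (4·0.88129 − 0.87862) / 3 = 0.88218
T(2,1) = 1.01555 + (1.01555 − 0.88129)/3 = 1.06030
T(2,2) = (16·1.06030 − 0.88218) / 15 = 1.07217

1.072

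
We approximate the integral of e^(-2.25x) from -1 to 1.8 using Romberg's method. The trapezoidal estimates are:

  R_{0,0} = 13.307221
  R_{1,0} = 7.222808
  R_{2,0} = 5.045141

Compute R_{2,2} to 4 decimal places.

4.2609

Richardson extrapolation on the trapezoidal column (denominator 4−1=3):
R_{1,1} = 7.222808 + (7.222808 − 13.307221)/3 = 5.194670
R_{2,1} = (4·5.045141 − 7.222808) / 3 = 4.319252
R_{2,2} = (16·4.319252 − 5.194670) / 15 = 4.260891
(Column j=1 coincides with Simpson's rule on the same nodes.)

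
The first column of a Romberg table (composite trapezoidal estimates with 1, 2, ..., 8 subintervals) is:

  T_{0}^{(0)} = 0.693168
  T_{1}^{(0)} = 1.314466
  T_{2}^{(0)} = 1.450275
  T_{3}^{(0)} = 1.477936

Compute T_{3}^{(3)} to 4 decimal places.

T_{1}^{(1)} = (4·1.314466 − 0.693168) / 3 = 1.521565
T_{2}^{(1)} = (4·1.450275 − 1.314466) / 3 = 1.495545
T_{3}^{(1)} = (4·1.477936 − 1.450275) / 3 = 1.487156
T_{2}^{(2)} = (16·1.495545 − 1.521565) / 15 = 1.493810
T_{3}^{(2)} = 1.487156 + (1.487156 − 1.495545)/15 = 1.486597
T_{3}^{(3)} = 1.486597 + (1.486597 − 1.493810)/63 = 1.486483
(Column j=1 coincides with Simpson's rule on the same nodes.)

1.4865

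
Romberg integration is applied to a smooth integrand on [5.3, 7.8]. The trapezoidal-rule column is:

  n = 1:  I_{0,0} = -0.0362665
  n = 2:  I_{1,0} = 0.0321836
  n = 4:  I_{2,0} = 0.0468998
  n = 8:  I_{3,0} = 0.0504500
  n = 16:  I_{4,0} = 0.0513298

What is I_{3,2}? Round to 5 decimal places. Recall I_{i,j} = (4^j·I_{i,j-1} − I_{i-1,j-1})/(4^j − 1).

Richardson extrapolation on the trapezoidal column (denominator 4−1=3):
I_{2,1} = 0.0468998 + (0.0468998 − 0.0321836)/3 = 0.0518052
I_{3,1} = (4·0.0504500 − 0.0468998) / 3 = 0.0516334
I_{3,2} = (16·0.0516334 − 0.0518052) / 15 = 0.0516219

0.05162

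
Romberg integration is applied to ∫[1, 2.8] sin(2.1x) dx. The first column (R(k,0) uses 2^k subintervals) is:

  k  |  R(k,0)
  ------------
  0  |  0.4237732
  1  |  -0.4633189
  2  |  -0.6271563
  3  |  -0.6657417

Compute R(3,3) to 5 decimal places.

R(1,1) = (4·(-0.4633189) − 0.4237732) / 3 = -0.7590163
R(2,1) = (4·(-0.6271563) − (-0.4633189)) / 3 = -0.6817688
R(3,1) = (4·(-0.6657417) − (-0.6271563)) / 3 = -0.6786035
R(2,2) = -0.6817688 + (-0.6817688 − (-0.7590163))/15 = -0.6766190
R(3,2) = -0.6786035 + (-0.6786035 − (-0.6817688))/15 = -0.6783925
R(3,3) = -0.6783925 + (-0.6783925 − (-0.6766190))/63 = -0.6784207
(Column j=1 coincides with Simpson's rule on the same nodes.)

-0.67842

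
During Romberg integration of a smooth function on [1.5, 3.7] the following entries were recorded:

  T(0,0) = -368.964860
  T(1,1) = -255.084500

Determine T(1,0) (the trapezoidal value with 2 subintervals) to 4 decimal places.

From T(1,1) = (4·T(1,0) − T(0,0))/3, solve for T(1,0):
4·T(1,0) = 3·(-255.084500) + (-368.964860) = -1134.218360
T(1,0) = -283.554590

-283.5546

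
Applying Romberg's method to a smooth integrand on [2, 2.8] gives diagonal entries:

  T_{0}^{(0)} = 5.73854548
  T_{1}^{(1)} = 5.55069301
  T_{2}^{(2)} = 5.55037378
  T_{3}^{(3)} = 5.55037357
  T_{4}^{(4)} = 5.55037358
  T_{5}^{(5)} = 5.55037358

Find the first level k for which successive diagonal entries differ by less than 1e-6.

k = 3

|T_{1}^{(1)} − T_{0}^{(0)}| = 0.18785247 ≥ 1e-6
|T_{2}^{(2)} − T_{1}^{(1)}| = 0.00031923 ≥ 1e-6
|T_{3}^{(3)} − T_{2}^{(2)}| = 0.00000021 < 1e-6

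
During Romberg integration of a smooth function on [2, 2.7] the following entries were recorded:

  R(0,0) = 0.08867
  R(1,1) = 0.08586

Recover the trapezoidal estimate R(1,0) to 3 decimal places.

From R(1,1) = (4·R(1,0) − R(0,0))/3, solve for R(1,0):
4·R(1,0) = 3·0.08586 + 0.08867 = 0.34625
R(1,0) = 0.08656

0.087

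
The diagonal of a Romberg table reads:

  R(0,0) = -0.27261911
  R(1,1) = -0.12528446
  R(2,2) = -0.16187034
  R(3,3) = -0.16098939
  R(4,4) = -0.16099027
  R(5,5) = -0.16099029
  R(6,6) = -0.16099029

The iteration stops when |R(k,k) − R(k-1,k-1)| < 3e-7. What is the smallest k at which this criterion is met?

|R(1,1) − R(0,0)| = 0.14733465 ≥ 3e-7
|R(2,2) − R(1,1)| = 0.03658588 ≥ 3e-7
|R(3,3) − R(2,2)| = 0.00088095 ≥ 3e-7
|R(4,4) − R(3,3)| = 0.00000088 ≥ 3e-7
|R(5,5) − R(4,4)| = 0.00000002 < 3e-7

k = 5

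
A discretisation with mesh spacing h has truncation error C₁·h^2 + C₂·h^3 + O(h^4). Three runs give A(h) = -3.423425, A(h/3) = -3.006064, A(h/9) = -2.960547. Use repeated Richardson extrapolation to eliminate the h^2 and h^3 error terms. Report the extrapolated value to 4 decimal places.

First eliminate the h^2 term (factor 3^2 = 9):
  B₁ = (9·(-3.006064) − (-3.423425))/8 = -2.953894
  B₂ = (9·(-2.960547) − (-3.006064))/8 = -2.954857
Then eliminate the h^3 term (factor 3^3 = 27):
  (27·(-2.954857) − (-2.953894))/26 = -2.954894

-2.9549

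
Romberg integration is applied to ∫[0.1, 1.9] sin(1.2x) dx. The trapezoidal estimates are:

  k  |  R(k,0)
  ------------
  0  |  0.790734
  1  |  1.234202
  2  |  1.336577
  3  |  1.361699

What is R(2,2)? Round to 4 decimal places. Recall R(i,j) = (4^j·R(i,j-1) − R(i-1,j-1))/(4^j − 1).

1.3699

Richardson extrapolation on the trapezoidal column (denominator 4−1=3):
R(1,1) = (4·1.234202 − 0.790734) / 3 = 1.382025
R(2,1) = (4·1.336577 − 1.234202) / 3 = 1.370702
R(2,2) = 1.370702 + (1.370702 − 1.382025)/15 = 1.369947
(Column j=1 coincides with Simpson's rule on the same nodes.)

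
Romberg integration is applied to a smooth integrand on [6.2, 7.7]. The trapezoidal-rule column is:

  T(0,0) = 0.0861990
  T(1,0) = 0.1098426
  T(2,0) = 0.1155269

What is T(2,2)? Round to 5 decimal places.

Richardson extrapolation on the trapezoidal column (denominator 4−1=3):
T(1,1) = (4·0.1098426 − 0.0861990) / 3 = 0.1177238
T(2,1) = 0.1155269 + (0.1155269 − 0.1098426)/3 = 0.1174217
T(2,2) = (16·0.1174217 − 0.1177238) / 15 = 0.1174016

0.11740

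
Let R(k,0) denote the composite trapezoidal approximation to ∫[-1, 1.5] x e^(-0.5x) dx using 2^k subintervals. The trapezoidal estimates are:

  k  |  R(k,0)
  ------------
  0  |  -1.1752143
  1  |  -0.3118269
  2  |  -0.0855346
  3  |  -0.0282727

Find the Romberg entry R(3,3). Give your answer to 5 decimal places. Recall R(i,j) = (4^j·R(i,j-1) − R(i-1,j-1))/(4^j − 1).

-0.00912

Richardson extrapolation on the trapezoidal column (denominator 4−1=3):
R(1,1) = -0.3118269 + (-0.3118269 − (-1.1752143))/3 = -0.0240311
R(2,1) = (4·(-0.0855346) − (-0.3118269)) / 3 = -0.0101038
R(3,1) = -0.0282727 + (-0.0282727 − (-0.0855346))/3 = -0.0091854
R(2,2) = -0.0101038 + (-0.0101038 − (-0.0240311))/15 = -0.0091753
R(3,2) = -0.0091854 + (-0.0091854 − (-0.0101038))/15 = -0.0091242
R(3,3) = (64·(-0.0091242) − (-0.0091753)) / 63 = -0.0091234
(Column j=1 coincides with Simpson's rule on the same nodes.)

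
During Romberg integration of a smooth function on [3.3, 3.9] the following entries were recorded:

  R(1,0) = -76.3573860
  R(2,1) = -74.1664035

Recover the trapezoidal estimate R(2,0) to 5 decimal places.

From R(2,1) = (4·R(2,0) − R(1,0))/3, solve for R(2,0):
4·R(2,0) = 3·(-74.1664035) + (-76.3573860) = -298.8565965
R(2,0) = -74.7141491

-74.71415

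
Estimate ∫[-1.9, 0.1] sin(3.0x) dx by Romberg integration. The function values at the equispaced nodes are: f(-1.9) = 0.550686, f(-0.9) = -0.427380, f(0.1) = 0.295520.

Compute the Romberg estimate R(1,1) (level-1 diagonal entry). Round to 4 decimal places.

-0.2878

R(0,0) (trapezoid, 1 panel, h=2.0000): 0.846206
R(1,0) (trapezoid, 2 panels, h=1.0000): -0.004277
R(1,1) = -0.004277 + (-0.004277 − 0.846206)/3 = -0.287771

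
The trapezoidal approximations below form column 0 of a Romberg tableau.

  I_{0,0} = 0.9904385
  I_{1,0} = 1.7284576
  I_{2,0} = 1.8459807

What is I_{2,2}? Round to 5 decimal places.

1.87920

Richardson extrapolation on the trapezoidal column (denominator 4−1=3):
I_{1,1} = 1.7284576 + (1.7284576 − 0.9904385)/3 = 1.9744640
I_{2,1} = (4·1.8459807 − 1.7284576) / 3 = 1.8851551
I_{2,2} = 1.8851551 + (1.8851551 − 1.9744640)/15 = 1.8792012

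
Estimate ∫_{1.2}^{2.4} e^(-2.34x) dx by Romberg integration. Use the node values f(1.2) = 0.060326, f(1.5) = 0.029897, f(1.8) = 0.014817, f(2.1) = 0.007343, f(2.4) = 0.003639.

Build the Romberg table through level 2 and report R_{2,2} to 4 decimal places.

R_{0,0} (trapezoid, 1 panel, h=1.2000): 0.038379
R_{1,0} (trapezoid, 2 panels, h=0.6000): 0.028080
R_{2,0} (trapezoid, 4 panels, h=0.3000): 0.025212
R_{1,1} = 0.028080 + (0.028080 − 0.038379)/3 = 0.024647
R_{2,1} = 0.025212 + (0.025212 − 0.028080)/3 = 0.024256
R_{2,2} = 0.024256 + (0.024256 − 0.024647)/15 = 0.024230

0.0242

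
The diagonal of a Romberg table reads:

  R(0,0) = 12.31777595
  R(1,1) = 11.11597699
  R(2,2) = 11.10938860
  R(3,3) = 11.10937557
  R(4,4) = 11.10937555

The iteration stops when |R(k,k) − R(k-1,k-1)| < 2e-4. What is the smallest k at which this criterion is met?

k = 3

|R(1,1) − R(0,0)| = 1.20179896 ≥ 2e-4
|R(2,2) − R(1,1)| = 0.00658839 ≥ 2e-4
|R(3,3) − R(2,2)| = 0.00001303 < 2e-4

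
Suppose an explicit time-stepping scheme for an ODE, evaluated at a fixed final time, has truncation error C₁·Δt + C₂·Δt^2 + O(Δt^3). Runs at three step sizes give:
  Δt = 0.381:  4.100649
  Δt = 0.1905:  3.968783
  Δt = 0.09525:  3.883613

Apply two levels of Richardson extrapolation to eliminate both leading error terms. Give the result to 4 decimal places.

First eliminate the Δt term (factor 2^1 = 2):
  B₁ = (2·3.968783 − 4.100649)/1 = 3.836917
  B₂ = (2·3.883613 − 3.968783)/1 = 3.798443
Then eliminate the Δt^2 term (factor 2^2 = 4):
  (4·3.798443 − 3.836917)/3 = 3.785618

3.7856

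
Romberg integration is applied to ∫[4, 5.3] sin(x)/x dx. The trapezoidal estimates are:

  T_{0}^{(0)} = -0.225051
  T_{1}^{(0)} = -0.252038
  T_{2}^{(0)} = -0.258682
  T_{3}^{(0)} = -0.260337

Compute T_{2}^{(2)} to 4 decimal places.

T_{1}^{(1)} = -0.252038 + (-0.252038 − (-0.225051))/3 = -0.261034
T_{2}^{(1)} = (4·(-0.258682) − (-0.252038)) / 3 = -0.260897
T_{2}^{(2)} = -0.260897 + (-0.260897 − (-0.261034))/15 = -0.260888

-0.2609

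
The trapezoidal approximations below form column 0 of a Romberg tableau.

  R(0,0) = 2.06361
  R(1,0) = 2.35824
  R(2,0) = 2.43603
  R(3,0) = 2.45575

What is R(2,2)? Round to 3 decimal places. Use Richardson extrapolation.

2.462

Richardson extrapolation on the trapezoidal column (denominator 4−1=3):
R(1,1) = (4·2.35824 − 2.06361) / 3 = 2.45645
R(2,1) = 2.43603 + (2.43603 − 2.35824)/3 = 2.46196
R(2,2) = (16·2.46196 − 2.45645) / 15 = 2.46233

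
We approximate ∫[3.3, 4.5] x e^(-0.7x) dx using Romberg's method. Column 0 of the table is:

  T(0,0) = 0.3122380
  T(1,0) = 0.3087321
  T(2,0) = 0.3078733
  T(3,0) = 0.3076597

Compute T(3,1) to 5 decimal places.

0.30759

Richardson extrapolation on the trapezoidal column (denominator 4−1=3):
T(3,1) = (4·0.3076597 − 0.3078733) / 3 = 0.3075885
(Column j=1 coincides with Simpson's rule on the same nodes.)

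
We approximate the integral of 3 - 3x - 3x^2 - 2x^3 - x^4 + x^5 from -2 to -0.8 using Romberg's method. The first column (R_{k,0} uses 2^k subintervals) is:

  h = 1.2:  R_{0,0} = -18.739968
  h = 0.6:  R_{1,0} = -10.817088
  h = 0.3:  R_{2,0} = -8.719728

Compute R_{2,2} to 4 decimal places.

Richardson extrapolation on the trapezoidal column (denominator 4−1=3):
R_{1,1} = (4·(-10.817088) − (-18.739968)) / 3 = -8.176128
R_{2,1} = (4·(-8.719728) − (-10.817088)) / 3 = -8.020608
R_{2,2} = (16·(-8.020608) − (-8.176128)) / 15 = -8.010240

-8.0102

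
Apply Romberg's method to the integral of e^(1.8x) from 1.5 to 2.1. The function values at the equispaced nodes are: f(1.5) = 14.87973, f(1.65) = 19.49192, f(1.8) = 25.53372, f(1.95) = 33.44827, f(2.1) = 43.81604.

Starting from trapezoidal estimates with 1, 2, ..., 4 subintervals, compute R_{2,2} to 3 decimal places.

R_{0,0} (trapezoid, 1 panel, h=0.6000): 17.60873
R_{1,0} (trapezoid, 2 panels, h=0.3000): 16.46448
R_{2,0} (trapezoid, 4 panels, h=0.1500): 16.17327
R_{1,1} = 16.46448 + (16.46448 − 17.60873)/3 = 16.08306
R_{2,1} = 16.17327 + (16.17327 − 16.46448)/3 = 16.07620
R_{2,2} = 16.07620 + (16.07620 − 16.08306)/15 = 16.07574

16.076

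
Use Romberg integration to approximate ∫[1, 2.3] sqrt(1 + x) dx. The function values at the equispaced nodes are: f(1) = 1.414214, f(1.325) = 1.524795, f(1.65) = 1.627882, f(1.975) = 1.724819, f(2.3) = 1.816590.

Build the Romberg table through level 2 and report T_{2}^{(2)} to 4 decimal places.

T_{0}^{(0)} (trapezoid, 1 panel, h=1.3000): 2.100023
T_{1}^{(0)} (trapezoid, 2 panels, h=0.6500): 2.108135
T_{2}^{(0)} (trapezoid, 4 panels, h=0.3250): 2.110192
T_{1}^{(1)} = 2.108135 + (2.108135 − 2.100023)/3 = 2.110839
T_{2}^{(1)} = 2.110192 + (2.110192 − 2.108135)/3 = 2.110878
T_{2}^{(2)} = 2.110878 + (2.110878 − 2.110839)/15 = 2.110881

2.1109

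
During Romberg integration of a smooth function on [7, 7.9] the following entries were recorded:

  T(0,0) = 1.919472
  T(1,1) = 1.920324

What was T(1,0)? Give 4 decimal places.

1.9201

From T(1,1) = (4·T(1,0) − T(0,0))/3, solve for T(1,0):
4·T(1,0) = 3·1.920324 + 1.919472 = 7.680444
T(1,0) = 1.920111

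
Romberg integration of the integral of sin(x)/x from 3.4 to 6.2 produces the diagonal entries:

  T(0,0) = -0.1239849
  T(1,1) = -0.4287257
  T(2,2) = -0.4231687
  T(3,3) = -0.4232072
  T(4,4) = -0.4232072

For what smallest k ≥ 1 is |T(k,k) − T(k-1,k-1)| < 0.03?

|T(1,1) − T(0,0)| = 0.3047408 ≥ 0.03
|T(2,2) − T(1,1)| = 0.0055570 < 0.03

k = 2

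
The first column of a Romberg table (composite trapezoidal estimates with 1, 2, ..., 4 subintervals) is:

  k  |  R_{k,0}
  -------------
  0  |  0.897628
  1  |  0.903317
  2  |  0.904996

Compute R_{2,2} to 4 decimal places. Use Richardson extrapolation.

Richardson extrapolation on the trapezoidal column (denominator 4−1=3):
R_{1,1} = 0.903317 + (0.903317 − 0.897628)/3 = 0.905213
R_{2,1} = (4·0.904996 − 0.903317) / 3 = 0.905556
R_{2,2} = 0.905556 + (0.905556 − 0.905213)/15 = 0.905579
(Column j=1 coincides with Simpson's rule on the same nodes.)

0.9056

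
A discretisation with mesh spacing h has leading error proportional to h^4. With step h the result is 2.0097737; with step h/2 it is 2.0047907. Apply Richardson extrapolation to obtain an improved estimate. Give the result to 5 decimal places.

Extrapolated value = (16·A(h/2) − A(h)) / (16 − 1)
= (16·2.0047907 − 2.0097737) / 15
= 30.0668775 / 15 = 2.0044585

2.00446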